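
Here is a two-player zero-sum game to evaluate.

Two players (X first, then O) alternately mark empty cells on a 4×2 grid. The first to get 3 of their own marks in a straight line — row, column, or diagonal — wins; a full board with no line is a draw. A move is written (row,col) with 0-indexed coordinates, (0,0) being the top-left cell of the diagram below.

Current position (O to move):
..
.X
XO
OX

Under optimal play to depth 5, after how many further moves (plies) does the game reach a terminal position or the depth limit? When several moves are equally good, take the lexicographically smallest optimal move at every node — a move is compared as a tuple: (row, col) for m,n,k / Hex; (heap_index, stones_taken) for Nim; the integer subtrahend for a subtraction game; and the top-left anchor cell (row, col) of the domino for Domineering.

PV length from [../.X/XO/OX]: 3 plies

p1 O@[../.X/XO/OX]: (0,0)[O./.X/XO/OX]+0* (0,1)[.O/.X/XO/OX]+0 (1,0)[../OX/XO/OX]+0
p2 X@[O./.X/XO/OX]: (0,1)[OX/.X/XO/OX]+0* (1,0)[O./XX/XO/OX]+0
p3 O@[OX/.X/XO/OX]: (1,0)[OX/OX/XO/OX]+0*
p4 X@[OX/OX/XO/OX] terminal +0; root [../.X/XO/OX] d5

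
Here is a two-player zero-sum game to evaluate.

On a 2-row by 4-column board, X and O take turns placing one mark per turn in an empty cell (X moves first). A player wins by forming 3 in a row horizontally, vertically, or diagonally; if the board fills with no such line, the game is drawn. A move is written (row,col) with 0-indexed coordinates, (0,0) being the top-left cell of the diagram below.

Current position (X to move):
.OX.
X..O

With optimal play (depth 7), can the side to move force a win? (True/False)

X winning at [.OX./X..O]: False

p1 X@[.OX./X..O]: (0,0)[XOX./X..O]+0* (0,3)[.OXX/X..O]+0 (1,1)[.OX./XX.O]+0 (1,2)[.OX./X.XO]+0
p2 O@[XOX./X..O]: (0,3)[XOXO/X..O]+0* (1,1)[XOX./XO.O]+0 (1,2)[XOX./X.OO]+0
p3 X@[XOXO/X..O]: (1,1)[XOXO/XX.O]+0* (1,2)[XOXO/X.XO]+0
p4 O@[XOXO/XX.O]: (1,2)[XOXO/XXOO]+0*
p5 X@[XOXO/XXOO] terminal +0; root [.OX./X..O] d7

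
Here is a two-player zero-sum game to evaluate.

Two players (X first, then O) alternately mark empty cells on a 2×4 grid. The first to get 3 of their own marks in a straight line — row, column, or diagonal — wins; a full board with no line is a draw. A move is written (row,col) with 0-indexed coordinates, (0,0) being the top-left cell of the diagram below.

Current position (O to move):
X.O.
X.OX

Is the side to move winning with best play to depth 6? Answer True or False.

[X.O./X.OX] O move#1: (0,1):+0/XOO./X.OX*, (0,3):+0/X.OO/X.OX, (1,1):+0/X.O./XOOX
[XOO./X.OX] X move#2: (0,3):+0/XOOX/X.OX*, (1,1):-1/XOO./XXOX
[XOOX/X.OX] O move#3: (1,1):+0/XOOX/XOOX*
[XOOX/XOOX] end (terminal +0, X#4); searched X.O./X.OX to 6

O winning at [X.O./X.OX]: False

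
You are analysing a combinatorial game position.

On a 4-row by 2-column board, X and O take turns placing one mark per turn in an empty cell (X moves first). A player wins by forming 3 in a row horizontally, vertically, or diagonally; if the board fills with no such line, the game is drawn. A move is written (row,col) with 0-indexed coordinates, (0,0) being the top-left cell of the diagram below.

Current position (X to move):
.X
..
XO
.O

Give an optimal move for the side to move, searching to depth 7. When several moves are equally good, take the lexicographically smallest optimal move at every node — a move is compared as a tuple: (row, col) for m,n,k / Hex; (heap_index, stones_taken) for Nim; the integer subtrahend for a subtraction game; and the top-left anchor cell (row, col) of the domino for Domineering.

X's best at [.X/../XO/.O]: (1,1)

[.X/../XO/.O] X move#1: (0,0):-1/XX/../XO/.O, (1,0):-1/.X/X./XO/.O, (1,1):+0/.X/.X/XO/.O*, (3,0):-1/.X/../XO/XO
[.X/.X/XO/.O] O move#2: (0,0):+0/OX/.X/XO/.O*, (1,0):+0/.X/OX/XO/.O, (3,0):+0/.X/.X/XO/OO
[OX/.X/XO/.O] X move#3: (1,0):+0/OX/XX/XO/.O*, (3,0):+0/OX/.X/XO/XO
[OX/XX/XO/.O] O move#4: (3,0):+0/OX/XX/XO/OO*
[OX/XX/XO/OO] end (terminal +0, X#5); searched .X/../XO/.O to 7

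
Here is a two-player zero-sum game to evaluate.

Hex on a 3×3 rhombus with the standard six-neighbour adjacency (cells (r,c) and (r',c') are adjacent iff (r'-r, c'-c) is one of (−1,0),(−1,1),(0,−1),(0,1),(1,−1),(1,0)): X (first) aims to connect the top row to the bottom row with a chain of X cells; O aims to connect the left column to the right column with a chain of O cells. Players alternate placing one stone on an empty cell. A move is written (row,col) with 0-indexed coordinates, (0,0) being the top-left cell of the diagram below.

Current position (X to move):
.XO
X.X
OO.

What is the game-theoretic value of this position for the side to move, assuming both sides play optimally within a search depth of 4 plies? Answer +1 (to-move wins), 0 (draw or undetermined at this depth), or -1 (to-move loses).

value(.XO/X.X/OO., X) = -1

ply 1, X at .XO/X.X/OO. | (0,0)=-1→XXO/X.X/OO.*; (1,1)=-1→.XO/XXX/OO.; (2,2)=-1→.XO/X.X/OOX
ply 2, O at XXO/X.X/OO. | (1,1)=+1→XXO/XOX/OO.*; (2,2)=+1→XXO/X.X/OOO
ply 3: XXO/XOX/OO. is terminal -1 (X); from .XO/X.X/OO. depth 4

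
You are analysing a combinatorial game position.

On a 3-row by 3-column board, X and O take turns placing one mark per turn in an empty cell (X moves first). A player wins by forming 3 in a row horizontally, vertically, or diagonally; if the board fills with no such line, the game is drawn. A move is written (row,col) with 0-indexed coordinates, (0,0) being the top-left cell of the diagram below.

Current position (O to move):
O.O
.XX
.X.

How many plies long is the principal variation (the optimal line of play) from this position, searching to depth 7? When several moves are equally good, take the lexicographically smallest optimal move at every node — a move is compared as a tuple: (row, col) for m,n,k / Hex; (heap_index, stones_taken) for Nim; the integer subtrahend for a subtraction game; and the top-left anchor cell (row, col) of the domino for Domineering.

PV length from [O.O/.XX/.X.]: 1 ply

[O.O/.XX/.X.] O move#1: (0,1):+1/OOO/.XX/.X.*, (1,0):-1/O.O/OXX/.X., (2,0):-1/O.O/.XX/OX., (2,2):-1/O.O/.XX/.XO
[OOO/.XX/.X.] end (terminal -1, X#2); searched O.O/.XX/.X. to 7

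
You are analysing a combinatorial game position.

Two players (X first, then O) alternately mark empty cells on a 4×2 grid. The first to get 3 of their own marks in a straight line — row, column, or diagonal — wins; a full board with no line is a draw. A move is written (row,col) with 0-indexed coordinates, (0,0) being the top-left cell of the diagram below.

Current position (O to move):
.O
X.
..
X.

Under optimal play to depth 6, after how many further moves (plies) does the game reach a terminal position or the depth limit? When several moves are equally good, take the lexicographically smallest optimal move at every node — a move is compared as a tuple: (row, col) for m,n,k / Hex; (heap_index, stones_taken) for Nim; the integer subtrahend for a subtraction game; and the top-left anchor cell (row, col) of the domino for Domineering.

[.O/X./../X.] O move#1: (0,0):-1/OO/X./../X., (1,1):-1/.O/XO/../X., (2,0):+0/.O/X./O./X.*, (2,1):-1/.O/X./.O/X., (3,1):-1/.O/X./../XO
[.O/X./O./X.] X move#2: (0,0):+0/XO/X./O./X.*, (1,1):+0/.O/XX/O./X., (2,1):+0/.O/X./OX/X., (3,1):+0/.O/X./O./XX
[XO/X./O./X.] O move#3: (1,1):+0/XO/XO/O./X.*, (2,1):+0/XO/X./OO/X., (3,1):+0/XO/X./O./XO
[XO/XO/O./X.] X move#4: (2,1):+0/XO/XO/OX/X.*, (3,1):-1/XO/XO/O./XX
[XO/XO/OX/X.] O move#5: (3,1):+0/XO/XO/OX/XO*
[XO/XO/OX/XO] end (terminal +0, X#6); searched .O/X./../X. to 6

PV length from [.O/X./../X.]: 5 plies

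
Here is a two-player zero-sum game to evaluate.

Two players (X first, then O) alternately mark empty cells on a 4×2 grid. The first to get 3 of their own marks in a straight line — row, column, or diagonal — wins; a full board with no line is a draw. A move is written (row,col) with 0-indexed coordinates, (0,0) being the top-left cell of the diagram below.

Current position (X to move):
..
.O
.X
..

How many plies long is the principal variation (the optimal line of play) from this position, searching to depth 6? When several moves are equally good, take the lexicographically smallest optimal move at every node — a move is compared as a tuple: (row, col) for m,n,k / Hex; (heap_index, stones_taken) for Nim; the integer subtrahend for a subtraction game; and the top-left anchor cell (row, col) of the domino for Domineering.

PV length from [../.O/.X/..]: 6 plies

ply 1, X at ../.O/.X/.. | (0,0)=+0→X./.O/.X/..*; (0,1)=+0→.X/.O/.X/..; (1,0)=+0→../XO/.X/..; (2,0)=+0→../.O/XX/..; (3,0)=+0→../.O/.X/X.; (3,1)=+0→../.O/.X/.X
ply 2, O at X./.O/.X/.. | (0,1)=+0→XO/.O/.X/..*; (1,0)=+0→X./OO/.X/..; (2,0)=+0→X./.O/OX/..; (3,0)=+0→X./.O/.X/O.; (3,1)=+0→X./.O/.X/.O
ply 3, X at XO/.O/.X/.. | (1,0)=+0→XO/XO/.X/..*; (2,0)=+0→XO/.O/XX/..; (3,0)=+0→XO/.O/.X/X.; (3,1)=+0→XO/.O/.X/.X
ply 4, O at XO/XO/.X/.. | (2,0)=+0→XO/XO/OX/..*; (3,0)=-1→XO/XO/.X/O.; (3,1)=-1→XO/XO/.X/.O
ply 5, X at XO/XO/OX/.. | (3,0)=+0→XO/XO/OX/X.*; (3,1)=+0→XO/XO/OX/.X
ply 6, O at XO/XO/OX/X. | (3,1)=+0→XO/XO/OX/XO*
ply 7: XO/XO/OX/XO is terminal +0 (X); from ../.O/.X/.. depth 6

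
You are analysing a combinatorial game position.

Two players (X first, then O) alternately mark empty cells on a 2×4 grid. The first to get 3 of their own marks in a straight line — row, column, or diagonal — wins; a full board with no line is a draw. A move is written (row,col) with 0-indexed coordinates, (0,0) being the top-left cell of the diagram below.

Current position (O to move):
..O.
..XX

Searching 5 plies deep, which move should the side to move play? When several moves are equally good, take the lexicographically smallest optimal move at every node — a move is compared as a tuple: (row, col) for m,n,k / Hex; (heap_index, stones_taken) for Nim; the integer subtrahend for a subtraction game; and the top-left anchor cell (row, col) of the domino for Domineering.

ply 1, O at ..O./..XX | (0,0)=-1→O.O./..XX; (0,1)=-1→.OO./..XX; (0,3)=-1→..OO/..XX; (1,0)=-1→..O./O.XX; (1,1)=+0→..O./.OXX*
ply 2, X at ..O./.OXX | (0,0)=+0→X.O./.OXX*; (0,1)=+0→.XO./.OXX; (0,3)=+0→..OX/.OXX; (1,0)=-1→..O./XOXX
ply 3, O at X.O./.OXX | (0,1)=+0→XOO./.OXX*; (0,3)=+0→X.OO/.OXX; (1,0)=+0→X.O./OOXX
ply 4, X at XOO./.OXX | (0,3)=+0→XOOX/.OXX*; (1,0)=-1→XOO./XOXX
ply 5, O at XOOX/.OXX | (1,0)=+0→XOOX/OOXX*
ply 6: XOOX/OOXX is terminal +0 (X); from ..O./..XX depth 5

O's best at [..O./..XX]: (1,1)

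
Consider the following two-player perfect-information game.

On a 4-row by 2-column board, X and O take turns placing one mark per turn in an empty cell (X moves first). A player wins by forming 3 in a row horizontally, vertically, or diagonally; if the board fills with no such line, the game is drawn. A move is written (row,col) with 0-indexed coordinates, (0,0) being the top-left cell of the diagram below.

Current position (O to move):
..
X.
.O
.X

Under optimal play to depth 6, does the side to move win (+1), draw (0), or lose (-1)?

value(../X./.O/.X, O) = 0

[../X./.O/.X] O move#1: (0,0):+0/O./X./.O/.X*, (0,1):+0/.O/X./.O/.X, (1,1):+0/../XO/.O/.X, (2,0):+0/../X./OO/.X, (3,0):+0/../X./.O/OX
[O./X./.O/.X] X move#2: (0,1):+0/OX/X./.O/.X*, (1,1):+0/O./XX/.O/.X, (2,0):+0/O./X./XO/.X, (3,0):+0/O./X./.O/XX
[OX/X./.O/.X] O move#3: (1,1):+0/OX/XO/.O/.X*, (2,0):+0/OX/X./OO/.X, (3,0):+0/OX/X./.O/OX
[OX/XO/.O/.X] X move#4: (2,0):+0/OX/XO/XO/.X*, (3,0):+0/OX/XO/.O/XX
[OX/XO/XO/.X] O move#5: (3,0):+0/OX/XO/XO/OX*
[OX/XO/XO/OX] end (terminal +0, X#6); searched ../X./.O/.X to 6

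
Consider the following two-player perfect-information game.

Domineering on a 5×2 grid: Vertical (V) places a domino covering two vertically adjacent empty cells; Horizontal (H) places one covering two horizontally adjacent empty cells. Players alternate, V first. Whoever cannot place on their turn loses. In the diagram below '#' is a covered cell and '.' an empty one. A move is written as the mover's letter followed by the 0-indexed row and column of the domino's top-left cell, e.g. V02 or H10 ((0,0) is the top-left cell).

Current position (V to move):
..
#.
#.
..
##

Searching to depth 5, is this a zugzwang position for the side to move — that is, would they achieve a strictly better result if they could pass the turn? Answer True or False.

zugzwang(../#./#./../##, V) = True

[../#./#./../##] V move#1: V01:-1/.#/##/#./../##*, V11:-1/../##/##/../##, V21:-1/../#./##/.#/##
[.#/##/#./../##] H move#2: H30:+1/.#/##/#./##/##*
[.#/##/#./##/##] end (terminal -1, V#3); searched ../#./#./../## to 5
if V skipped the turn, H would face:
~ [../#./#./../##] H move#1: H00:-1/##/#./#./../##*, H30:-1/../#./#./##/##
~ [##/#./#./../##] V move#2: V11:-1/##/##/##/../##, V21:+1/##/#./##/.#/##*
~ [##/#./##/.#/##] end (terminal -1, H#3); searched ../#./#./../## to 5
compare (V): move=-1 vs pass=+1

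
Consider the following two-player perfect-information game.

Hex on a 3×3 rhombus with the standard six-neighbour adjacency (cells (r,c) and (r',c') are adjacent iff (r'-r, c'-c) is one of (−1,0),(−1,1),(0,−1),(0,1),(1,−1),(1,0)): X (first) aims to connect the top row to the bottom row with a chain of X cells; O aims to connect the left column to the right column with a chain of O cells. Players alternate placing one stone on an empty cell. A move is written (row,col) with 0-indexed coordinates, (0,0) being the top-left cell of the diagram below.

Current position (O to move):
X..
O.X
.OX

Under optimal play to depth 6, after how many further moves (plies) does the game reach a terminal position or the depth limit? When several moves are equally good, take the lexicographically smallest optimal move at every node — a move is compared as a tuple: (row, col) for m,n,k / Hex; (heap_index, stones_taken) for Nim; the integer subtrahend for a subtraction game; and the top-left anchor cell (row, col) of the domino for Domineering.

[X../O.X/.OX] O move#1: (0,1):-1/XO./O.X/.OX, (0,2):+1/X.O/O.X/.OX*, (1,1):-1/X../OOX/.OX, (2,0):-1/X../O.X/OOX
[X.O/O.X/.OX] X move#2: (0,1):-1/XXO/O.X/.OX*, (1,1):-1/X.O/OXX/.OX, (2,0):-1/X.O/O.X/XOX
[XXO/O.X/.OX] O move#3: (1,1):+1/XXO/OOX/.OX*, (2,0):-1/XXO/O.X/OOX
[XXO/OOX/.OX] end (terminal -1, X#4); searched X../O.X/.OX to 6

PV length from [X../O.X/.OX]: 3 plies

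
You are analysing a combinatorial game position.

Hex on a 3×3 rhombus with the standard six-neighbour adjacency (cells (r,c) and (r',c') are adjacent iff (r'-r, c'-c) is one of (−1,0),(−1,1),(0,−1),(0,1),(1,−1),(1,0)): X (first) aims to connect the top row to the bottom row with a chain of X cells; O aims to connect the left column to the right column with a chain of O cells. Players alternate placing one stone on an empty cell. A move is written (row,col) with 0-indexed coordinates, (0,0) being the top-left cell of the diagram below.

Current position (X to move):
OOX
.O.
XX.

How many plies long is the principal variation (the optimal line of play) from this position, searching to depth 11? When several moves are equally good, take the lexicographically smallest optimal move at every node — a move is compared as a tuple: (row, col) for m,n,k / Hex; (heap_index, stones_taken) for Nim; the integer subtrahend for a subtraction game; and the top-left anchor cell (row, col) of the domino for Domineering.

p1 X@[OOX/.O./XX.]: (1,0)[OOX/XO./XX.]-1 (1,2)[OOX/.OX/XX.]+1* (2,2)[OOX/.O./XXX]-1
p2 O@[OOX/.OX/XX.] terminal -1; root [OOX/.O./XX.] d11

PV length from [OOX/.O./XX.]: 1 ply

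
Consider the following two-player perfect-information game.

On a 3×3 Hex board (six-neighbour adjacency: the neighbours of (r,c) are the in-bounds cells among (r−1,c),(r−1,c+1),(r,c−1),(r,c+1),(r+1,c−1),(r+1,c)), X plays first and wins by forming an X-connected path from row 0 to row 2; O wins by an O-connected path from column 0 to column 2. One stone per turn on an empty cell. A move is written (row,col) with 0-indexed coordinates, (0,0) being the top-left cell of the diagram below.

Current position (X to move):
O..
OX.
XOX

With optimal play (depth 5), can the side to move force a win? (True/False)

X winning at [O../OX./XOX]: True

[O../OX./XOX] X move#1: (0,1):+1/OX./OX./XOX*, (0,2):+1/O.X/OX./XOX, (1,2):+1/O../OXX/XOX
[OX./OX./XOX] end (terminal -1, O#2); searched O../OX./XOX to 5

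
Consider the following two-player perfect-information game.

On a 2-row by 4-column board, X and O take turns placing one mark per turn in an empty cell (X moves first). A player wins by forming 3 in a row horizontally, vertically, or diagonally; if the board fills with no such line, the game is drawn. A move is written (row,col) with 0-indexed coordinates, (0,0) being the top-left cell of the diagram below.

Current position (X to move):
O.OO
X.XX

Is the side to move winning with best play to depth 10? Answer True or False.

X winning at [O.OO/X.XX]: True

ply 1, X at O.OO/X.XX | (0,1)=+0→OXOO/X.XX; (1,1)=+1→O.OO/XXXX*
ply 2: O.OO/XXXX is terminal -1 (O); from O.OO/X.XX depth 10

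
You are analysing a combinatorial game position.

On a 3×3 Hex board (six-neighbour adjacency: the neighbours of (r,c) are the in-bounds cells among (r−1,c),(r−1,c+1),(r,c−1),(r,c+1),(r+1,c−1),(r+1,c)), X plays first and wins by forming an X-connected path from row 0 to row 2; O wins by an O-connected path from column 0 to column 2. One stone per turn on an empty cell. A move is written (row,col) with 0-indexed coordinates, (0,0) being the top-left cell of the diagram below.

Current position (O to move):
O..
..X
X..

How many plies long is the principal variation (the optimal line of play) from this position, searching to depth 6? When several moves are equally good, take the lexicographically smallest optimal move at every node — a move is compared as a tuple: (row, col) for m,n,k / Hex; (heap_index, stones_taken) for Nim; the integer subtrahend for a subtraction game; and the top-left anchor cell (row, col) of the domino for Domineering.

ply 1, O at O../..X/X.. | (0,1)=-1→OO./..X/X..*; (0,2)=-1→O.O/..X/X..; (1,0)=-1→O../O.X/X..; (1,1)=-1→O../.OX/X..; (2,1)=-1→O../..X/XO.; (2,2)=-1→O../..X/X.O
ply 2, X at OO./..X/X.. | (0,2)=+1→OOX/..X/X..*; (1,0)=-1→OO./X.X/X..; (1,1)=-1→OO./.XX/X..; (2,1)=-1→OO./..X/XX.; (2,2)=-1→OO./..X/X.X
ply 3, O at OOX/..X/X.. | (1,0)=-1→OOX/O.X/X..*; (1,1)=-1→OOX/.OX/X..; (2,1)=-1→OOX/..X/XO.; (2,2)=-1→OOX/..X/X.O
ply 4, X at OOX/O.X/X.. | (1,1)=+1→OOX/OXX/X..*; (2,1)=+1→OOX/O.X/XX.; (2,2)=+1→OOX/O.X/X.X
ply 5: OOX/OXX/X.. is terminal -1 (O); from O../..X/X.. depth 6

PV length from [O../..X/X..]: 4 plies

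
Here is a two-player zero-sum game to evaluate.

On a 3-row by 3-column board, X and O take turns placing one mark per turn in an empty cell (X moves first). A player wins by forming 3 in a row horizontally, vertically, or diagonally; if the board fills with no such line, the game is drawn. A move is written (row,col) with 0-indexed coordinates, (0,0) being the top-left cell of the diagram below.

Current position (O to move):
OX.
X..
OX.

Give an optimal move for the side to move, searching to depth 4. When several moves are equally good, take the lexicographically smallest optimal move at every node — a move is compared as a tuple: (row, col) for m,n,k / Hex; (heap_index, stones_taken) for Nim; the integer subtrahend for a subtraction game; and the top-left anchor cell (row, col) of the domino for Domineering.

ply 1, O at OX./X../OX. | (0,2)=-1→OXO/X../OX.; (1,1)=+1→OX./XO./OX.*; (1,2)=-1→OX./X.O/OX.; (2,2)=-1→OX./X../OXO
ply 2, X at OX./XO./OX. | (0,2)=-1→OXX/XO./OX.*; (1,2)=-1→OX./XOX/OX.; (2,2)=-1→OX./XO./OXX
ply 3, O at OXX/XO./OX. | (1,2)=+0→OXX/XOO/OX.; (2,2)=+1→OXX/XO./OXO*
ply 4: OXX/XO./OXO is terminal -1 (X); from OX./X../OX. depth 4

O's best at [OX./X../OX.]: (1,1)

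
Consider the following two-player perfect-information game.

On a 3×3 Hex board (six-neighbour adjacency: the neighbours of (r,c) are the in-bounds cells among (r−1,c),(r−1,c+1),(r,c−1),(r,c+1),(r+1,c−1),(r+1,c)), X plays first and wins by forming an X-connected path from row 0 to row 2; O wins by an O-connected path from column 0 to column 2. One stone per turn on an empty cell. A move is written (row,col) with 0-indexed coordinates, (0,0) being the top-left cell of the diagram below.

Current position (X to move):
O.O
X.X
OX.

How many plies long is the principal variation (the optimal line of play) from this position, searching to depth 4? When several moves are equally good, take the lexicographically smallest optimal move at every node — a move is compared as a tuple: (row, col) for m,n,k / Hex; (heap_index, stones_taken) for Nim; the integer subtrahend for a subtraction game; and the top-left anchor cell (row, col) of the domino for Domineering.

ply 1, X at O.O/X.X/OX. | (0,1)=-1→OXO/X.X/OX.*; (1,1)=-1→O.O/XXX/OX.; (2,2)=-1→O.O/X.X/OXX
ply 2, O at OXO/X.X/OX. | (1,1)=+1→OXO/XOX/OX.*; (2,2)=-1→OXO/X.X/OXO
ply 3: OXO/XOX/OX. is terminal -1 (X); from O.O/X.X/OX. depth 4

PV length from [O.O/X.X/OX.]: 2 plies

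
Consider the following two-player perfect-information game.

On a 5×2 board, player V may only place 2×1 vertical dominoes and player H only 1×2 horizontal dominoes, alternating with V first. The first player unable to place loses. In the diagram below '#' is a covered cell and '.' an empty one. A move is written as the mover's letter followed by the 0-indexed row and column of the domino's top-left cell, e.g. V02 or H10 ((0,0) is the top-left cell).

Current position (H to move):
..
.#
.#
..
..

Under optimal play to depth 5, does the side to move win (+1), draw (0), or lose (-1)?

ply 1, H at ../.#/.#/../.. | H00=-1→##/.#/.#/../..; H30=+1→../.#/.#/##/..*; H40=+1→../.#/.#/../##
ply 2, V at ../.#/.#/##/.. | V00=-1→#./##/.#/##/..*; V10=-1→../##/##/##/..
ply 3, H at #./##/.#/##/.. | H40=+1→#./##/.#/##/##*
ply 4: #./##/.#/##/## is terminal -1 (V); from ../.#/.#/../.. depth 5

value(../.#/.#/../.., H) = +1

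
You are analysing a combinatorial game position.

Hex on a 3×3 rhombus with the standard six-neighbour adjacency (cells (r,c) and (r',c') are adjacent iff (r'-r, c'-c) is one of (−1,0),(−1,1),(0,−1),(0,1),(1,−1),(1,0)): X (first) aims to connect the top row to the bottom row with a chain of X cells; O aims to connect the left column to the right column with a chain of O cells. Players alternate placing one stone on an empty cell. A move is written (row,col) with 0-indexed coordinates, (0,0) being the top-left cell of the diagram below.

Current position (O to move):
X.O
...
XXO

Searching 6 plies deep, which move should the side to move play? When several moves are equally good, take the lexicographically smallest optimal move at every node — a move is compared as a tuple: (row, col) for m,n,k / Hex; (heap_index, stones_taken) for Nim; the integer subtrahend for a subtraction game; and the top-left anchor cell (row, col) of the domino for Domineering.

O's best at [X.O/.../XXO]: (1,0)

p1 O@[X.O/.../XXO]: (0,1)[XOO/.../XXO]-1 (1,0)[X.O/O../XXO]+1* (1,1)[X.O/.O./XXO]-1 (1,2)[X.O/..O/XXO]-1
p2 X@[X.O/O../XXO]: (0,1)[XXO/O../XXO]-1* (1,1)[X.O/OX./XXO]-1 (1,2)[X.O/O.X/XXO]-1
p3 O@[XXO/O../XXO]: (1,1)[XXO/OO./XXO]+1* (1,2)[XXO/O.O/XXO]-1
p4 X@[XXO/OO./XXO] terminal -1; root [X.O/.../XXO] d6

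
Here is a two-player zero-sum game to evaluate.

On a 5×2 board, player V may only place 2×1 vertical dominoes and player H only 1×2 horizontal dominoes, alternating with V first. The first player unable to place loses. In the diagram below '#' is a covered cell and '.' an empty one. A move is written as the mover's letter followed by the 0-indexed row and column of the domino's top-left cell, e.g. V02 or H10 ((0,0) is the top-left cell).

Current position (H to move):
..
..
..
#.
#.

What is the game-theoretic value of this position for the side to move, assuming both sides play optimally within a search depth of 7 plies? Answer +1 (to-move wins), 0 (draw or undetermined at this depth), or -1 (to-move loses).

value(../../../#./#., H) = +1

ply 1, H at ../../../#./#. | H00=-1→##/../../#./#.; H10=+1→../##/../#./#.*; H20=-1→../../##/#./#.
ply 2, V at ../##/../#./#. | V21=-1→../##/.#/##/#.*; V31=-1→../##/../##/##
ply 3, H at ../##/.#/##/#. | H00=+1→##/##/.#/##/#.*
ply 4: ##/##/.#/##/#. is terminal -1 (V); from ../../../#./#. depth 7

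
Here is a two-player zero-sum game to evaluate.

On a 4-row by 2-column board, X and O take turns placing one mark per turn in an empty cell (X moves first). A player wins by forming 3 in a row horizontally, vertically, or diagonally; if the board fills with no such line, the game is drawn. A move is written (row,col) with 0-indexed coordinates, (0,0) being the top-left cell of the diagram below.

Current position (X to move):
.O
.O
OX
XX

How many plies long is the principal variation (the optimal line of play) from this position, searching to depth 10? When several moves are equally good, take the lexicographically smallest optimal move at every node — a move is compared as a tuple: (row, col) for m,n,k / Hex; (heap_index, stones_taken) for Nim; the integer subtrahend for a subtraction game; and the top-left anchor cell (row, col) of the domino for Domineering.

PV length from [.O/.O/OX/XX]: 2 plies

ply 1, X at .O/.O/OX/XX | (0,0)=+0→XO/.O/OX/XX*; (1,0)=+0→.O/XO/OX/XX
ply 2, O at XO/.O/OX/XX | (1,0)=+0→XO/OO/OX/XX*
ply 3: XO/OO/OX/XX is terminal +0 (X); from .O/.O/OX/XX depth 10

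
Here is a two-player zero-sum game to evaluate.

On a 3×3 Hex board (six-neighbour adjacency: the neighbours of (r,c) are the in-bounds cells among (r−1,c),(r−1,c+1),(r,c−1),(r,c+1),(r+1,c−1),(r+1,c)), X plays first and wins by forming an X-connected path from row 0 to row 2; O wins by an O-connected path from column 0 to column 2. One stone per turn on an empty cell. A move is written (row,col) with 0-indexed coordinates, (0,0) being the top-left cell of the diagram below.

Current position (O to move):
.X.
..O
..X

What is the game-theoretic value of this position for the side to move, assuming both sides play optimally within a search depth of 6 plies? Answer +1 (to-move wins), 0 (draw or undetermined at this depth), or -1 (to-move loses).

ply 1, O at .X./..O/..X | (0,0)=-1→OX./..O/..X; (0,2)=-1→.XO/..O/..X; (1,0)=-1→.X./O.O/..X; (1,1)=+1→.X./.OO/..X*; (2,0)=+1→.X./..O/O.X; (2,1)=-1→.X./..O/.OX
ply 2, X at .X./.OO/..X | (0,0)=-1→XX./.OO/..X*; (0,2)=-1→.XX/.OO/..X; (1,0)=-1→.X./XOO/..X; (2,0)=-1→.X./.OO/X.X; (2,1)=-1→.X./.OO/.XX
ply 3, O at XX./.OO/..X | (0,2)=+1→XXO/.OO/..X*; (1,0)=+1→XX./OOO/..X; (2,0)=+1→XX./.OO/O.X; (2,1)=+1→XX./.OO/.OX
ply 4, X at XXO/.OO/..X | (1,0)=-1→XXO/XOO/..X*; (2,0)=-1→XXO/.OO/X.X; (2,1)=-1→XXO/.OO/.XX
ply 5, O at XXO/XOO/..X | (2,0)=+1→XXO/XOO/O.X*; (2,1)=-1→XXO/XOO/.OX
ply 6: XXO/XOO/O.X is terminal -1 (X); from .X./..O/..X depth 6

value(.X./..O/..X, O) = +1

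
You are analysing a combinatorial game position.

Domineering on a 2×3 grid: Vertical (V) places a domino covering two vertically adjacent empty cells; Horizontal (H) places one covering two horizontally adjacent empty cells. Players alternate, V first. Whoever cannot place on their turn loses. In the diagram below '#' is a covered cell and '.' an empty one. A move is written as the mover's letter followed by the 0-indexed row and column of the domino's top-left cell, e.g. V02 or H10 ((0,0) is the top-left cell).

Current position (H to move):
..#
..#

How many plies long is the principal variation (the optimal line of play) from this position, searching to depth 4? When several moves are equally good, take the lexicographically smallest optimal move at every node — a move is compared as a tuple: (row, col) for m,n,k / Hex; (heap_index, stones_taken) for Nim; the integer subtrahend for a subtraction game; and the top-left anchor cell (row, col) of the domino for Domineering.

PV length from [..#/..#]: 1 ply

p1 H@[..#/..#]: H00[###/..#]+1* H10[..#/###]+1
p2 V@[###/..#] terminal -1; root [..#/..#] d4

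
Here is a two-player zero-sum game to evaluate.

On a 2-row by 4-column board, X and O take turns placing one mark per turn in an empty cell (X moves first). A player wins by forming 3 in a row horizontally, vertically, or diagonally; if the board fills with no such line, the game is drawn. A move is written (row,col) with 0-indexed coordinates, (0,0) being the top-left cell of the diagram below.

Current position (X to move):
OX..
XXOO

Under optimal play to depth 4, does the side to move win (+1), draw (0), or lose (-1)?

p1 X@[OX../XXOO]: (0,2)[OXX./XXOO]+0* (0,3)[OX.X/XXOO]+0
p2 O@[OXX./XXOO]: (0,3)[OXXO/XXOO]+0*
p3 X@[OXXO/XXOO] terminal +0; root [OX../XXOO] d4

value(OX../XXOO, X) = 0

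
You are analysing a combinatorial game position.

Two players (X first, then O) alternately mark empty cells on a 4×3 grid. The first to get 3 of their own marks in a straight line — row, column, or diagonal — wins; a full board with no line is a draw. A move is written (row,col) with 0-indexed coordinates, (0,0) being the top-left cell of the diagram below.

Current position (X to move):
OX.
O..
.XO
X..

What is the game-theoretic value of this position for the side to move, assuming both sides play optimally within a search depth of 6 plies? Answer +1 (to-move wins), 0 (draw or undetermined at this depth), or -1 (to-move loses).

value(OX./O../.XO/X.., X) = +1

[OX./O../.XO/X..] X move#1: (0,2):-1/OXX/O../.XO/X.., (1,1):+1/OX./OX./.XO/X..*, (1,2):+1/OX./O.X/.XO/X.., (2,0):-1/OX./O../XXO/X.., (3,1):-1/OX./O../.XO/XX., (3,2):-1/OX./O../.XO/X.X
[OX./OX./.XO/X..] end (terminal -1, O#2); searched OX./O../.XO/X.. to 6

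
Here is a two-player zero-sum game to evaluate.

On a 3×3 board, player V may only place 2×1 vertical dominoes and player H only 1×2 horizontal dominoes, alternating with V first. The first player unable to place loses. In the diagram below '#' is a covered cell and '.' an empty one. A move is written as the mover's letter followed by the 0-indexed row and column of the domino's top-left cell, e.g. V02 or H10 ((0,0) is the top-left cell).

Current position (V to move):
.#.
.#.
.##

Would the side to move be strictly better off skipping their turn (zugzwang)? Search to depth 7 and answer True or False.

p1 V@[.#./.#./.##]: V00[##./##./.##]+1* V02[.##/.##/.##]+1 V10[.#./##./###]+1
p2 H@[##./##./.##] terminal -1; root [.#./.#./.##] d7
if V skipped the turn, H would face:
~ p1 H@[.#./.#./.##] terminal -1; root [.#./.#./.##] d7
compare (V): move=+1 vs pass=+1

zugzwang(.#./.#./.##, V) = False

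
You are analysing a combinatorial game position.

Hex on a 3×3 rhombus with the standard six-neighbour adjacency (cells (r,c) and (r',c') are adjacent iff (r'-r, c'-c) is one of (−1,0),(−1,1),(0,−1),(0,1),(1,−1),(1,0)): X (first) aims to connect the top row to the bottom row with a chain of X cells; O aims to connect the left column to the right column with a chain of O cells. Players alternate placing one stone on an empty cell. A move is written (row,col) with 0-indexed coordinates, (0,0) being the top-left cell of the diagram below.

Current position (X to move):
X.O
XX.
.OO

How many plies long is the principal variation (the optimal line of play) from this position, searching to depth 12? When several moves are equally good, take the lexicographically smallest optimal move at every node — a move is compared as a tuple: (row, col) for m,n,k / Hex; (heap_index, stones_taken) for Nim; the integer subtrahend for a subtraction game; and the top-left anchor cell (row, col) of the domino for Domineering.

PV length from [X.O/XX./.OO]: 1 ply

[X.O/XX./.OO] X move#1: (0,1):-1/XXO/XX./.OO, (1,2):-1/X.O/XXX/.OO, (2,0):+1/X.O/XX./XOO*
[X.O/XX./XOO] end (terminal -1, O#2); searched X.O/XX./.OO to 12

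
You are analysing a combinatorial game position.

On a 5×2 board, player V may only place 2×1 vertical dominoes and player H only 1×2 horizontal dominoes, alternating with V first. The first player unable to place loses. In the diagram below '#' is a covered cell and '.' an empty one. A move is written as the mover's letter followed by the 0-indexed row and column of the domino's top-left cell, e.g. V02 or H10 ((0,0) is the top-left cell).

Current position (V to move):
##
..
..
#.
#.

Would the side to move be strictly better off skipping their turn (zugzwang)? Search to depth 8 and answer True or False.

[##/../../#./#.] V move#1: V10:+1/##/#./#./#./#.*, V11:+1/##/.#/.#/#./#., V21:-1/##/../.#/##/#., V31:-1/##/../../##/##
[##/#./#./#./#.] end (terminal -1, H#2); searched ##/../../#./#. to 8
suppose V passes — search the same position with H to move:
pass> [##/../../#./#.] H move#1: H10:-1/##/##/../#./#., H20:+1/##/../##/#./#.*
pass> [##/../##/#./#.] V move#2: V31:-1/##/../##/##/##*
pass> [##/../##/##/##] H move#3: H10:+1/##/##/##/##/##*
pass> [##/##/##/##/##] end (terminal -1, V#4); searched ##/../../#./#. to 8
for V: play +1, pass -1

zugzwang(##/../../#./#., V) = False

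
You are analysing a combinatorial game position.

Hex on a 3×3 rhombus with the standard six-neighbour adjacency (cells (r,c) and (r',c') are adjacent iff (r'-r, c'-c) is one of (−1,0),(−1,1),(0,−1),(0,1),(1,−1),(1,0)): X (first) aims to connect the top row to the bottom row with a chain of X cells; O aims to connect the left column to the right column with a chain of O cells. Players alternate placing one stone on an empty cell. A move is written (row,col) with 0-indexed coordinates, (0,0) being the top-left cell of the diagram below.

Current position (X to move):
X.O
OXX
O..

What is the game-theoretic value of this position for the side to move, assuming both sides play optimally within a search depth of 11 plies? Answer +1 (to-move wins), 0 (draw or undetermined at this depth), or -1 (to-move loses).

value(X.O/OXX/O.., X) = +1

ply 1, X at X.O/OXX/O.. | (0,1)=+1→XXO/OXX/O..*; (2,1)=-1→X.O/OXX/OX.; (2,2)=-1→X.O/OXX/O.X
ply 2, O at XXO/OXX/O.. | (2,1)=-1→XXO/OXX/OO.*; (2,2)=-1→XXO/OXX/O.O
ply 3, X at XXO/OXX/OO. | (2,2)=+1→XXO/OXX/OOX*
ply 4: XXO/OXX/OOX is terminal -1 (O); from X.O/OXX/O.. depth 11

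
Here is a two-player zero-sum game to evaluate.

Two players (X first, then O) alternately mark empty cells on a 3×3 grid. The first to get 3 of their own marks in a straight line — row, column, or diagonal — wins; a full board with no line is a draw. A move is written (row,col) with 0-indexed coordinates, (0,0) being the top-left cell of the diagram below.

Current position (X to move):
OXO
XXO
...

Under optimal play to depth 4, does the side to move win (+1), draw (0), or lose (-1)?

value(OXO/XXO/..., X) = +1

p1 X@[OXO/XXO/...]: (2,0)[OXO/XXO/X..]-1 (2,1)[OXO/XXO/.X.]+1* (2,2)[OXO/XXO/..X]+0
p2 O@[OXO/XXO/.X.] terminal -1; root [OXO/XXO/...] d4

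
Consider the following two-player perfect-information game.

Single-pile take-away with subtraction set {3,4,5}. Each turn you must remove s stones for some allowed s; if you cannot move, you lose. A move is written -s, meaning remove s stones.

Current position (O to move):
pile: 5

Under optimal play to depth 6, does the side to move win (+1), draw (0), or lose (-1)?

ply 1, O at 5 | -3=+1→2*; -4=+1→1; -5=+1→0
ply 2: 2 is terminal -1 (X); from 5 depth 6

value(5, O) = +1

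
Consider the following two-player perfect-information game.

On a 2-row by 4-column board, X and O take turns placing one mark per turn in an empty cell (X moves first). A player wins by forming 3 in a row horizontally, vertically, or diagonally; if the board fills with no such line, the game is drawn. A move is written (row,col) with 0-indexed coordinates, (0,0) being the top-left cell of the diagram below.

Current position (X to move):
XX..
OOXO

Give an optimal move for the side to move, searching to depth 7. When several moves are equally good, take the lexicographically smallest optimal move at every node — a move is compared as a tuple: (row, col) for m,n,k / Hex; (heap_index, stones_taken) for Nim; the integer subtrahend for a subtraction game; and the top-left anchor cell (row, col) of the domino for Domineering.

p1 X@[XX../OOXO]: (0,2)[XXX./OOXO]+1* (0,3)[XX.X/OOXO]+0
p2 O@[XXX./OOXO] terminal -1; root [XX../OOXO] d7

X's best at [XX../OOXO]: (0,2)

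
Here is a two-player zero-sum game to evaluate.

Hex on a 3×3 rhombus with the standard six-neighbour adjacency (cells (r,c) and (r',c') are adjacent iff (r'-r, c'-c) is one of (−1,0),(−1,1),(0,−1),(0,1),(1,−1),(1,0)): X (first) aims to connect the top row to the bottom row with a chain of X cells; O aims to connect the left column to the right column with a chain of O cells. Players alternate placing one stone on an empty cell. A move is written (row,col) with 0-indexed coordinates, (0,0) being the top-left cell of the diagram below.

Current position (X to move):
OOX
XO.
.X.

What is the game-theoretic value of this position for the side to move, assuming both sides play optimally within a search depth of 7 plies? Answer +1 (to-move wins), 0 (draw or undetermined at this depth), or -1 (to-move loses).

p1 X@[OOX/XO./.X.]: (1,2)[OOX/XOX/.X.]+1* (2,0)[OOX/XO./XX.]-1 (2,2)[OOX/XO./.XX]-1
p2 O@[OOX/XOX/.X.] terminal -1; root [OOX/XO./.X.] d7

value(OOX/XO./.X., X) = +1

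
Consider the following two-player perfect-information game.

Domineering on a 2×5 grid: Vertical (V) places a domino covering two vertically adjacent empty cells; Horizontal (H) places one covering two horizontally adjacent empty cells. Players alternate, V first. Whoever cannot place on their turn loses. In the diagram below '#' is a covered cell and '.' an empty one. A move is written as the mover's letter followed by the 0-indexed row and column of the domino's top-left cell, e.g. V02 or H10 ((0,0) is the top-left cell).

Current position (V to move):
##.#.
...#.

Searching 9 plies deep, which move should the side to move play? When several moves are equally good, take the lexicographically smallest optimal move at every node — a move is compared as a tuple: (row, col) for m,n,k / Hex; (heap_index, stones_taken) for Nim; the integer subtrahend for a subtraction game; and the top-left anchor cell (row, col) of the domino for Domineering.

ply 1, V at ##.#./...#. | V02=+1→####./..##.*; V04=-1→##.##/...##
ply 2, H at ####./..##. | H10=-1→####./####.*
ply 3, V at ####./####. | V04=+1→#####/#####*
ply 4: #####/##### is terminal -1 (H); from ##.#./...#. depth 9

V's best at [##.#./...#.]: V02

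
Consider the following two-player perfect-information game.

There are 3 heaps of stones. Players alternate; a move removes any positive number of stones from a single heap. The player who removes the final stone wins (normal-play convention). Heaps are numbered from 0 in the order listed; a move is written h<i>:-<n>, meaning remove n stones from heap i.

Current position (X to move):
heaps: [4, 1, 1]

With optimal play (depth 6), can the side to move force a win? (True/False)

X winning at [(4,1,1)]: True

p1 X@[(4,1,1)]: h0:-1[(3,1,1)]-1 h0:-2[(2,1,1)]-1 h0:-3[(1,1,1)]-1 h0:-4[(0,1,1)]+1* h1:-1[(4,0,1)]-1 h2:-1[(4,1,0)]-1
p2 O@[(0,1,1)]: h1:-1[(0,0,1)]-1* h2:-1[(0,1,0)]-1
p3 X@[(0,0,1)]: h2:-1[(0,0,0)]+1*
p4 O@[(0,0,0)] terminal -1; root [(4,1,1)] d6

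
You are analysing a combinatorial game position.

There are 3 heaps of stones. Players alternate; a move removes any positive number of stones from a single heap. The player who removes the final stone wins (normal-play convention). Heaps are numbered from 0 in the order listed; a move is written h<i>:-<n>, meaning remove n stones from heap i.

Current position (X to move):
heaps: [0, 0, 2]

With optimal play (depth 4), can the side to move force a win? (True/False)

X winning at [(0,0,2)]: True

[(0,0,2)] X move#1: h2:-1:-1/(0,0,1), h2:-2:+1/(0,0,0)*
[(0,0,0)] end (terminal -1, O#2); searched (0,0,2) to 4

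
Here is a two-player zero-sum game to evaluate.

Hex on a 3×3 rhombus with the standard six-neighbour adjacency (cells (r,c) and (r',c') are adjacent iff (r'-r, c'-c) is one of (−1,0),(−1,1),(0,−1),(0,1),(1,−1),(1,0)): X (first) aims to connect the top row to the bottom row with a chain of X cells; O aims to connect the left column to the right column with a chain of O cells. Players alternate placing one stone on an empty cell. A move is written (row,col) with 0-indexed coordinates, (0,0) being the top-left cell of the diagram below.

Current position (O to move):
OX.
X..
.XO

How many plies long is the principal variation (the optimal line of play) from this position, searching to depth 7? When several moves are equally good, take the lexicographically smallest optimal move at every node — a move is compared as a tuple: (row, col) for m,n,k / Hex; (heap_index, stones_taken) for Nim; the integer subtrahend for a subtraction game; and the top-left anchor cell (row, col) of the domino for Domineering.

PV length from [OX./X../.XO]: 2 plies

p1 O@[OX./X../.XO]: (0,2)[OXO/X../.XO]-1* (1,1)[OX./XO./.XO]-1 (1,2)[OX./X.O/.XO]-1 (2,0)[OX./X../OXO]-1
p2 X@[OXO/X../.XO]: (1,1)[OXO/XX./.XO]+1* (1,2)[OXO/X.X/.XO]+1 (2,0)[OXO/X../XXO]+1
p3 O@[OXO/XX./.XO] terminal -1; root [OX./X../.XO] d7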